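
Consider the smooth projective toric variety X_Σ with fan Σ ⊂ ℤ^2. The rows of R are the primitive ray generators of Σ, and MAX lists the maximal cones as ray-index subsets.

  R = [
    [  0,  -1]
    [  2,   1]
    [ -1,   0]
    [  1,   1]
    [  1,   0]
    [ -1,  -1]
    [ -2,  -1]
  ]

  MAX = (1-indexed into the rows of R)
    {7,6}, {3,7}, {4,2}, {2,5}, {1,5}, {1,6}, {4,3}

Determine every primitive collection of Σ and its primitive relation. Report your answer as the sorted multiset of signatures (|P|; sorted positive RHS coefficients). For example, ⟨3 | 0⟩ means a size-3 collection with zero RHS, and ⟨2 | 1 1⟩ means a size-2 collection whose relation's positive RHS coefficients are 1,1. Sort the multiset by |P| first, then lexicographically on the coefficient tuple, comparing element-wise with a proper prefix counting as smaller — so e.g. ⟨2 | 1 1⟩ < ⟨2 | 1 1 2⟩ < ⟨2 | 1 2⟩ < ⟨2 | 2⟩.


Σ has 14 primitive collections:

  • {2,7}:  v_{2} + v_{7} = 0 — sig = ⟨2 | 0⟩
  • {3,5}:  v_{3} + v_{5} = 0 — sig = ⟨2 | 0⟩
  • {4,6}:  v_{4} + v_{6} = 0 — sig = ⟨2 | 0⟩
  • {1,3}:  v_{1} + v_{3} = v_{6} — sig = ⟨2 | 1⟩
  • {1,4}:  v_{1} + v_{4} = v_{5} — sig = ⟨2 | 1⟩
  • {2,3}:  v_{2} + v_{3} = v_{4} — sig = ⟨2 | 1⟩
  • {2,6}:  v_{2} + v_{6} = v_{5} — sig = ⟨2 | 1⟩
  • {3,6}:  v_{3} + v_{6} = v_{7} — sig = ⟨2 | 1⟩
  • {4,5}:  v_{4} + v_{5} = v_{2} — sig = ⟨2 | 1⟩
  • {4,7}:  v_{4} + v_{7} = v_{3} — sig = ⟨2 | 1⟩
  • {5,6}:  v_{5} + v_{6} = v_{1} — sig = ⟨2 | 1⟩
  • {5,7}:  v_{5} + v_{7} = v_{6} — sig = ⟨2 | 1⟩
  • {1,2}:  v_{1} + v_{2} = 2·v_{5} — sig = ⟨2 | 2⟩
  • {1,7}:  v_{1} + v_{7} = 2·v_{6} — sig = ⟨2 | 2⟩

so the primitive-relation signature multiset is
[⟨2 | 0⟩, ⟨2 | 0⟩, ⟨2 | 0⟩, ⟨2 | 1⟩, ⟨2 | 1⟩, ⟨2 | 1⟩, ⟨2 | 1⟩, ⟨2 | 1⟩, ⟨2 | 1⟩, ⟨2 | 1⟩, ⟨2 | 1⟩, ⟨2 | 1⟩, ⟨2 | 2⟩, ⟨2 | 2⟩]


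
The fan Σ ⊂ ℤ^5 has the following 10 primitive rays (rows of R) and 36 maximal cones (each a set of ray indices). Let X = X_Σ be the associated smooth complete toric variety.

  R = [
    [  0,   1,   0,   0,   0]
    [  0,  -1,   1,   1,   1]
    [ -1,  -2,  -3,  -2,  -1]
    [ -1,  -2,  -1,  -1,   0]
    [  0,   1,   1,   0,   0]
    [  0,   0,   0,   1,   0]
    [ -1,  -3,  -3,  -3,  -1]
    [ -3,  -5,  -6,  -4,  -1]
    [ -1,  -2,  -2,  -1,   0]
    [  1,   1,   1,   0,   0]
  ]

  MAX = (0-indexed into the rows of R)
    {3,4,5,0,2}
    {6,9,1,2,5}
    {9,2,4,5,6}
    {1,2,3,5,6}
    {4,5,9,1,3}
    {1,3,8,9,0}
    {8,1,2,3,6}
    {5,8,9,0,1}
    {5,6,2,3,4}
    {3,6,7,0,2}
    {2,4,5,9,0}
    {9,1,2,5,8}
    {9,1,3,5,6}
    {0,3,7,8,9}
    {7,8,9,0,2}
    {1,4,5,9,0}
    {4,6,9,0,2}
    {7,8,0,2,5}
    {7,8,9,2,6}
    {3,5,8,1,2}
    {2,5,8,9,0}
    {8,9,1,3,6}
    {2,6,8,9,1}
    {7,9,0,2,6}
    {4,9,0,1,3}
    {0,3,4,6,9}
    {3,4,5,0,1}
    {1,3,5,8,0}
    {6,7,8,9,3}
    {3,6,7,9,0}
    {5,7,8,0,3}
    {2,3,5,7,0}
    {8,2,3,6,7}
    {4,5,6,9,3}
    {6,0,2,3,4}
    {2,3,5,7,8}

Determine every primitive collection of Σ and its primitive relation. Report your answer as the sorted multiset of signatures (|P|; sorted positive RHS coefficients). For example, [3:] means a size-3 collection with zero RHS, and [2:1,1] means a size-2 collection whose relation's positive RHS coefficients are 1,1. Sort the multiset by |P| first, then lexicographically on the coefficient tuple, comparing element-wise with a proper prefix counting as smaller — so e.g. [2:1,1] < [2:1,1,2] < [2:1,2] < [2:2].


|primitive collections| = 16. Relations:

  • {4,8}:  v_{4} + v_{8} = v_{0} + v_{3} ; sig = [2:1,1]
  • {1,7}:  v_{1} + v_{7} = v_{3} + 2·v_{8} ; sig = [2:1,2]
  • {4,7}:  v_{4} + v_{7} = 2·v_{0} + v_{2} + 2·v_{3} ; sig = [2:1,2,2]
  • {0,1,2}:  v_{0} + v_{1} + v_{2} = v_{8} ; sig = [3:1]
  • {0,5,6}:  v_{0} + v_{5} + v_{6} = v_{2} ; sig = [3:1]
  • {1,2,4}:  v_{1} + v_{2} + v_{4} = v_{3} ; sig = [3:1]
  • {2,3,9}:  v_{2} + v_{3} + v_{9} = v_{6} ; sig = [3:1]
  • {0,6,8}:  v_{0} + v_{6} + v_{8} = v_{7} + v_{9} ; sig = [3:1,1]
  • {5,7,9}:  v_{5} + v_{7} + v_{9} = v_{2} + v_{8} ; sig = [3:1,1]
  • {0,1,6}:  v_{0} + v_{1} + v_{6} = v_{3} + v_{8} + v_{9} ; sig = [3:1,1,1]
  • {5,6,7}:  v_{5} + v_{6} + v_{7} = 2·v_{2} + v_{3} + v_{8} ; sig = [3:1,1,2]
  • {1,4,6}:  v_{1} + v_{4} + v_{6} = 2·v_{3} + v_{9} ; sig = [3:1,2]
  • {5,6,8}:  v_{5} + v_{6} + v_{8} = v_{1} + 2·v_{2} ; sig = [3:1,2]
  • {0,3,5,9}:  v_{0} + v_{3} + v_{5} + v_{9} = 0 ; sig = [4:]
  • {0,2,3,8}:  v_{0} + v_{2} + v_{3} + v_{8} = v_{7} ; sig = [4:1]
  • {3,5,8,9}:  v_{3} + v_{5} + v_{8} + v_{9} = v_{1} + v_{2} ; sig = [4:1,1]

Signatures (|P|; sorted positive RHS coefficients), sorted:
    |P|=2: 3 collections, coeffs (1,1), (1,2), (1,2,2)
    |P|=3: 10 collections, coeffs (1), (1), (1), (1), (1,1), (1,1), (1,1,1), (1,1,2), (1,2), (1,2)
    |P|=4: 3 collections, coeffs (), (1), (1,1)


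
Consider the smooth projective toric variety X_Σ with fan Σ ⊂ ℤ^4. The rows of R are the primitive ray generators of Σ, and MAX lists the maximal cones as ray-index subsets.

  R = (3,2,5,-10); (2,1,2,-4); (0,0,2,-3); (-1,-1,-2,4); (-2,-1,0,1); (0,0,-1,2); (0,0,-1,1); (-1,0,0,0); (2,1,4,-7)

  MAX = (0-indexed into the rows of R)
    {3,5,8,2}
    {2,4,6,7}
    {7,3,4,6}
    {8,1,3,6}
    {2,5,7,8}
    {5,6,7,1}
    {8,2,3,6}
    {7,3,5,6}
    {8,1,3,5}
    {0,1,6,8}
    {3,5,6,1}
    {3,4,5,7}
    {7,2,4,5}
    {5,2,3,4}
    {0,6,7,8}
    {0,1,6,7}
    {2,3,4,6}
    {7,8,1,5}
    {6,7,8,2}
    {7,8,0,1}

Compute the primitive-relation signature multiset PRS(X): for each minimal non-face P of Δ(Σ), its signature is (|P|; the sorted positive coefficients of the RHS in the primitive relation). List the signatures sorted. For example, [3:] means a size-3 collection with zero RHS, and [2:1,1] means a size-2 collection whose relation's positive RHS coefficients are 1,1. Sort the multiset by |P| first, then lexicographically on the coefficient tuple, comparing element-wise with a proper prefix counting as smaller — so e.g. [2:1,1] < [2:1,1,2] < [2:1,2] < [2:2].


14 collections generate NE(X_Σ); each relation:

  • {1,2}:  v_{1} + v_{2} = v_{8} — sig = [2:1]
  • {1,4}:  v_{1} + v_{4} = v_{2} — sig = [2:1]
  • {0,3}:  v_{0} + v_{3} = v_{6} + v_{8} — sig = [2:1,1]
  • {0,4}:  v_{0} + v_{4} = v_{2} + v_{6} + v_{7} + v_{8} — sig = [2:1,1,1,1]
  • {0,2}:  v_{0} + v_{2} = v_{6} + v_{7} + 2·v_{8} — sig = [2:1,1,2]
  • {0,5}:  v_{0} + v_{5} = 2·v_{1} + v_{7} — sig = [2:1,2]
  • {4,8}:  v_{4} + v_{8} = 2·v_{2} — sig = [2:2]
  • {1,3,7}:  v_{1} + v_{3} + v_{7} = 0 — sig = [3:]
  • {2,5,6}:  v_{2} + v_{5} + v_{6} = 0 — sig = [3:]
  • {2,3,7}:  v_{2} + v_{3} + v_{7} = v_{4} — sig = [3:1]
  • {3,7,8}:  v_{3} + v_{7} + v_{8} = v_{2} — sig = [3:1]
  • {5,6,8}:  v_{5} + v_{6} + v_{8} = v_{1} — sig = [3:1]
  • {4,5,6}:  v_{4} + v_{5} + v_{6} = v_{3} + v_{7} — sig = [3:1,1]
  • {1,6,7,8}:  v_{1} + v_{6} + v_{7} + v_{8} = v_{0} — sig = [4:1]

Signatures (|P|; sorted positive RHS coefficients), sorted:
{ [2:1] ×2,  [2:1,1],  [2:1,1,1,1],  [2:1,1,2],  [2:1,2],  [2:2],  [3:] ×2,  [3:1] ×3,  [3:1,1],  [4:1] }


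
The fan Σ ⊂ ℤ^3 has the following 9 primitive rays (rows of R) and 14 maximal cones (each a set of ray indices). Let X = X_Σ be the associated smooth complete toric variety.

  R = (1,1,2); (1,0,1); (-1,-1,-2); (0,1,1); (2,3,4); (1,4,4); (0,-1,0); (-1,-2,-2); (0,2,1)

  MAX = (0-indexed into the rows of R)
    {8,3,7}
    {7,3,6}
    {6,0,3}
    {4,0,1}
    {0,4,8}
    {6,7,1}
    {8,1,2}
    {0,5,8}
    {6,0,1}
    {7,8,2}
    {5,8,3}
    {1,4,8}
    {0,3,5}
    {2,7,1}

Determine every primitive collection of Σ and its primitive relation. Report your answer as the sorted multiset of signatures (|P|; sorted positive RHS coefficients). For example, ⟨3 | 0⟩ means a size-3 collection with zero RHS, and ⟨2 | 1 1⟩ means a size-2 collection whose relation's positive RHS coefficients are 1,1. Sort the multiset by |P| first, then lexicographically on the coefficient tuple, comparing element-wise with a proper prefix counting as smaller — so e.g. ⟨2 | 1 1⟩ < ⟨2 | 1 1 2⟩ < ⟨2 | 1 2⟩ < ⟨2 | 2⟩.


|primitive collections| = 18. Relations:

  P = {0,2}:  v_{0} + v_{2} = 0 ; sig = ⟨2 | 0⟩
  P = {0,7}:  v_{0} + v_{7} = v_{6} ; sig = ⟨2 | 1⟩
  P = {1,3}:  v_{1} + v_{3} = v_{0} ; sig = ⟨2 | 1⟩
  P = {2,6}:  v_{2} + v_{6} = v_{7} ; sig = ⟨2 | 1⟩
  P = {4,7}:  v_{4} + v_{7} = v_{0} ; sig = ⟨2 | 1⟩
  P = {6,8}:  v_{6} + v_{8} = v_{3} ; sig = ⟨2 | 1⟩
  P = {2,3}:  v_{2} + v_{3} = v_{7} + v_{8} ; sig = ⟨2 | 1 1⟩
  P = {2,4}:  v_{2} + v_{4} = v_{1} + v_{8} ; sig = ⟨2 | 1 1⟩
  P = {2,5}:  v_{2} + v_{5} = v_{3} + v_{8} ; sig = ⟨2 | 1 1⟩
  P = {1,5}:  v_{1} + v_{5} = 2·v_{0} + v_{8} ; sig = ⟨2 | 1 2⟩
  P = {3,4}:  v_{3} + v_{4} = 2·v_{0} + v_{8} ; sig = ⟨2 | 1 2⟩
  P = {5,6}:  v_{5} + v_{6} = v_{0} + 2·v_{3} ; sig = ⟨2 | 1 2⟩
  P = {4,6}:  v_{4} + v_{6} = 2·v_{0} ; sig = ⟨2 | 2⟩
  P = {5,7}:  v_{5} + v_{7} = 2·v_{3} ; sig = ⟨2 | 2⟩
  P = {4,5}:  v_{4} + v_{5} = 3·v_{0} + 2·v_{8} ; sig = ⟨2 | 2 3⟩
  P = {1,7,8}:  v_{1} + v_{7} + v_{8} = 0 ; sig = ⟨3 | 0⟩
  P = {0,1,8}:  v_{0} + v_{1} + v_{8} = v_{4} ; sig = ⟨3 | 1⟩
  P = {0,3,8}:  v_{0} + v_{3} + v_{8} = v_{5} ; sig = ⟨3 | 1⟩

Sorted signature multiset PRS(X):
    ⟨2 | 0⟩
    ⟨2 | 1⟩
    ⟨2 | 1⟩
    ⟨2 | 1⟩
    ⟨2 | 1⟩
    ⟨2 | 1⟩
    ⟨2 | 1 1⟩
    ⟨2 | 1 1⟩
    ⟨2 | 1 1⟩
    ⟨2 | 1 2⟩
    ⟨2 | 1 2⟩
    ⟨2 | 1 2⟩
    ⟨2 | 2⟩
    ⟨2 | 2⟩
    ⟨2 | 2 3⟩
    ⟨3 | 0⟩
    ⟨3 | 1⟩
    ⟨3 | 1⟩


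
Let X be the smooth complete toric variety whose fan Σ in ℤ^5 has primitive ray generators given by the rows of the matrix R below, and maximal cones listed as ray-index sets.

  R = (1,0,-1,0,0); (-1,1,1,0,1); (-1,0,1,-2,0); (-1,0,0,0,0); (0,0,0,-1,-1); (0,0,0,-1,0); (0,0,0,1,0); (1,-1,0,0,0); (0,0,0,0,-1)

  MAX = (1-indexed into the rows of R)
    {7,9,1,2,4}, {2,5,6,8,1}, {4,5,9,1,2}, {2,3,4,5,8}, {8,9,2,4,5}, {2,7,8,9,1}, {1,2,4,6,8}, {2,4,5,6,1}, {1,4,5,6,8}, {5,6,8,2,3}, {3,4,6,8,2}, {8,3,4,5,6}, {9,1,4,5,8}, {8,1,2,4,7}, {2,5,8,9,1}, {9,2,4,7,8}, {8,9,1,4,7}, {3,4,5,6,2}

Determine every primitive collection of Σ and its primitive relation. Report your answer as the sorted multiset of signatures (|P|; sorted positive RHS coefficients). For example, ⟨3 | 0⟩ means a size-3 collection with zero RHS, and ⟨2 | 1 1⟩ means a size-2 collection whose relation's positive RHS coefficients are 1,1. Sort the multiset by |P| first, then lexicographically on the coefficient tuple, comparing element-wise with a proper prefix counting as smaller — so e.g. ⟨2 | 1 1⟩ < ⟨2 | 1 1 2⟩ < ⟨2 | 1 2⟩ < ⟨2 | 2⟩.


Σ has 9 primitive collections:

  P = {6,7}:  v_{6} + v_{7} = 0  ⇒ sig = ⟨2 | 0⟩
  P = {5,7}:  v_{5} + v_{7} = v_{9}  ⇒ sig = ⟨2 | 1⟩
  P = {6,9}:  v_{6} + v_{9} = v_{5}  ⇒ sig = ⟨2 | 1⟩
  P = {3,7}:  v_{3} + v_{7} = v_{2} + v_{4} + v_{5} + v_{8}  ⇒ sig = ⟨2 | 1 1 1 1⟩
  P = {3,9}:  v_{3} + v_{9} = v_{2} + v_{4} + 2·v_{5} + v_{8}  ⇒ sig = ⟨2 | 1 1 1 2⟩
  P = {1,3}:  v_{1} + v_{3} = 2·v_{6}  ⇒ sig = ⟨2 | 2⟩
  P = {1,2,4,8,9}:  v_{1} + v_{2} + v_{4} + v_{8} + v_{9} = 0  ⇒ sig = ⟨5 | 0⟩
  P = {1,2,4,5,8}:  v_{1} + v_{2} + v_{4} + v_{5} + v_{8} = v_{6}  ⇒ sig = ⟨5 | 1⟩
  P = {2,4,5,6,8}:  v_{2} + v_{4} + v_{5} + v_{6} + v_{8} = v_{3}  ⇒ sig = ⟨5 | 1⟩

Hence PRS(X_Σ) =
[⟨2 | 0⟩, ⟨2 | 1⟩, ⟨2 | 1⟩, ⟨2 | 1 1 1 1⟩, ⟨2 | 1 1 1 2⟩, ⟨2 | 2⟩, ⟨5 | 0⟩, ⟨5 | 1⟩, ⟨5 | 1⟩]


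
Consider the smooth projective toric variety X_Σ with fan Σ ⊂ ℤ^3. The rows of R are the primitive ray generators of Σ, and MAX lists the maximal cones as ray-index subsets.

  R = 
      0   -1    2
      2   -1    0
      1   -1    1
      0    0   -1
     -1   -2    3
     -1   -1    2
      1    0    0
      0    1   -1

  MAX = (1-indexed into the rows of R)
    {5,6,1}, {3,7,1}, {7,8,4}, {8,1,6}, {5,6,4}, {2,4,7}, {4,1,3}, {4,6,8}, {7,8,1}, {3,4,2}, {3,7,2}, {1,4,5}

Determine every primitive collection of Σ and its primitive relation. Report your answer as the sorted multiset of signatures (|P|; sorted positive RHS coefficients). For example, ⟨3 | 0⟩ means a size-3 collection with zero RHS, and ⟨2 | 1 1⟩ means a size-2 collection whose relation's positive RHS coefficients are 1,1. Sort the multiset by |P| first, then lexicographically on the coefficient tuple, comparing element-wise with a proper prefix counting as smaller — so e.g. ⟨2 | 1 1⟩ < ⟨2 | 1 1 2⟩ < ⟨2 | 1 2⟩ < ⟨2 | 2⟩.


14 collections generate NE(X_Σ); each relation:

  P = {3,8}:  v_{3} + v_{8} = v_{7} ; sig = ⟨2 | 1⟩
  P = {5,8}:  v_{5} + v_{8} = v_{6} ; sig = ⟨2 | 1⟩
  P = {6,7}:  v_{6} + v_{7} = v_{1} ; sig = ⟨2 | 1⟩
  P = {2,6}:  v_{2} + v_{6} = v_{1} + v_{3} + v_{4} ; sig = ⟨2 | 1 1 1⟩
  P = {2,8}:  v_{2} + v_{8} = v_{4} + 2·v_{7} ; sig = ⟨2 | 1 2⟩
  P = {3,6}:  v_{3} + v_{6} = 2·v_{1} + v_{4} ; sig = ⟨2 | 1 2⟩
  P = {5,7}:  v_{5} + v_{7} = 2·v_{1} + v_{4} ; sig = ⟨2 | 1 2⟩
  P = {2,5}:  v_{2} + v_{5} = 2·v_{1} + v_{3} + 2·v_{4} ; sig = ⟨2 | 1 2 2⟩
  P = {1,2}:  v_{1} + v_{2} = 2·v_{3} ; sig = ⟨2 | 2⟩
  P = {3,5}:  v_{3} + v_{5} = 3·v_{1} + 2·v_{4} ; sig = ⟨2 | 2 3⟩
  P = {1,4,8}:  v_{1} + v_{4} + v_{8} = 0 ; sig = ⟨3 | 0⟩
  P = {1,4,6}:  v_{1} + v_{4} + v_{6} = v_{5} ; sig = ⟨3 | 1⟩
  P = {1,4,7}:  v_{1} + v_{4} + v_{7} = v_{3} ; sig = ⟨3 | 1⟩
  P = {3,4,7}:  v_{3} + v_{4} + v_{7} = v_{2} ; sig = ⟨3 | 1⟩

so the primitive-relation signature multiset is
{ ⟨2 | 1⟩ ×3,  ⟨2 | 1 1 1⟩,  ⟨2 | 1 2⟩ ×3,  ⟨2 | 1 2 2⟩,  ⟨2 | 2⟩,  ⟨2 | 2 3⟩,  ⟨3 | 0⟩,  ⟨3 | 1⟩ ×3 }


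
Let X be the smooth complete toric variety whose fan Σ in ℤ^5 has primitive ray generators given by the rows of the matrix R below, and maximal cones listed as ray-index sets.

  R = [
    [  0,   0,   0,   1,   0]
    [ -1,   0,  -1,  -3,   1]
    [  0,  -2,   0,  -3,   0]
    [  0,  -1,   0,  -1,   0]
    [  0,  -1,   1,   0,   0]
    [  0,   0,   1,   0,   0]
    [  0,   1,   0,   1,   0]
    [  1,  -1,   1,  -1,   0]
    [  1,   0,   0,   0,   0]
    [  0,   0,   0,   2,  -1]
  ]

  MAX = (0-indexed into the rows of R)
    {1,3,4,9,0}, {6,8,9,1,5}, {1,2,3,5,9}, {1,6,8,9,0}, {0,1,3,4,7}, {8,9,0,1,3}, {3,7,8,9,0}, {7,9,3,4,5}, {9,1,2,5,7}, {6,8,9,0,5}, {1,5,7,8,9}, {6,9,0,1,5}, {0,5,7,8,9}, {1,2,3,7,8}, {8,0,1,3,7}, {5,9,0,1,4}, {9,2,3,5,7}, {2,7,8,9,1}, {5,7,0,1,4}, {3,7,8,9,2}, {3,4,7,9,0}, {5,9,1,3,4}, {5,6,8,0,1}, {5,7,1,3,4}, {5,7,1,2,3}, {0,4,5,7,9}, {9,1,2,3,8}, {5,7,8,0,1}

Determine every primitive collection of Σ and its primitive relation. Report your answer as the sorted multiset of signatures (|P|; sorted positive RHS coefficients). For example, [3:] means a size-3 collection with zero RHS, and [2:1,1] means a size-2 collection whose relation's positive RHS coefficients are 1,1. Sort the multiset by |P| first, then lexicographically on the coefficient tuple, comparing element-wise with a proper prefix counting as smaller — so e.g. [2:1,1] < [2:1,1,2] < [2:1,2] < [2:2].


14 collections generate NE(X_Σ); each relation:

  P={3,6}:  v_{3} + v_{6} = 0  ⇒ sig = [2:]
  P={4,6}:  v_{4} + v_{6} = v_{0} + v_{5}  ⇒ sig = [2:1,1]
  P={4,8}:  v_{4} + v_{8} = v_{0} + v_{7}  ⇒ sig = [2:1,1]
  P={6,7}:  v_{6} + v_{7} = v_{5} + v_{8}  ⇒ sig = [2:1,1]
  P={2,6}:  v_{2} + v_{6} = v_{1} + v_{7} + v_{9}  ⇒ sig = [2:1,1,1]
  P={2,4}:  v_{2} + v_{4} = 3·v_{3} + v_{5}  ⇒ sig = [2:1,3]
  P={0,2}:  v_{0} + v_{2} = 2·v_{3}  ⇒ sig = [2:2]
  P={0,3,5}:  v_{0} + v_{3} + v_{5} = v_{4}  ⇒ sig = [3:1]
  P={3,5,8}:  v_{3} + v_{5} + v_{8} = v_{7}  ⇒ sig = [3:1]
  P={2,5,8}:  v_{2} + v_{5} + v_{8} = v_{1} + 2·v_{7} + v_{9}  ⇒ sig = [3:1,1,2]
  P={0,1,7,9}:  v_{0} + v_{1} + v_{7} + v_{9} = v_{3}  ⇒ sig = [4:1]
  P={1,3,7,9}:  v_{1} + v_{3} + v_{7} + v_{9} = v_{2}  ⇒ sig = [4:1]
  P={1,4,7,9}:  v_{1} + v_{4} + v_{7} + v_{9} = 2·v_{3} + v_{5}  ⇒ sig = [4:1,2]
  P={0,1,5,8,9}:  v_{0} + v_{1} + v_{5} + v_{8} + v_{9} = 0  ⇒ sig = [5:]

Signatures (|P|; sorted positive RHS coefficients), sorted:
{ [2:],  [2:1,1] ×3,  [2:1,1,1],  [2:1,3],  [2:2],  [3:1] ×2,  [3:1,1,2],  [4:1] ×2,  [4:1,2],  [5:] }


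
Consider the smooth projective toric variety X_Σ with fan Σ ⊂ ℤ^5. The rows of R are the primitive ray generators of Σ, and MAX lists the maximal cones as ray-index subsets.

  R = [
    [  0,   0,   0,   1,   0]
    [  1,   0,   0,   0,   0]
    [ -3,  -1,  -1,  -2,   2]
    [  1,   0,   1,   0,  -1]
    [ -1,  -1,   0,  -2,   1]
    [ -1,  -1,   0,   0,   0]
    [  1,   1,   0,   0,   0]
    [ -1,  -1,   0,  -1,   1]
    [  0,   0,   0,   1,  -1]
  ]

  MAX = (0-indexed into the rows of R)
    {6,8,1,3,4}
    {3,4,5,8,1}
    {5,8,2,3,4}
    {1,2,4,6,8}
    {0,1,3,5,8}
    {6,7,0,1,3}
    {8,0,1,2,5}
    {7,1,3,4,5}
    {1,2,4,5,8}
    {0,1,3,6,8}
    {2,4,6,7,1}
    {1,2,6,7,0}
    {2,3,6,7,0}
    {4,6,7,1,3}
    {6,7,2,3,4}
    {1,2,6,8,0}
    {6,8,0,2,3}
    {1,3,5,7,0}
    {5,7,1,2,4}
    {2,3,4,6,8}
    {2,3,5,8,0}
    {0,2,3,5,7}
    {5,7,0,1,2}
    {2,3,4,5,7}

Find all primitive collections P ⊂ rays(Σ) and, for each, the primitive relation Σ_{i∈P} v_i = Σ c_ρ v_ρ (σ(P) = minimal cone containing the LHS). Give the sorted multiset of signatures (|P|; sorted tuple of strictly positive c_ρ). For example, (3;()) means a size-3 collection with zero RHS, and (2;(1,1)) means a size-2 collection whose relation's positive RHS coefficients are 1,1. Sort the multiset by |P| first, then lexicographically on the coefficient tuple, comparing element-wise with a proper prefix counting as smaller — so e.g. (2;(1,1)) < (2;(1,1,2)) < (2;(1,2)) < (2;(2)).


Δ(Σ) — 9 vertices, 4 min non-faces:

  • {5,6}:  v_{5} + v_{6} = 0  so sig = (2;())
  • {0,4}:  v_{0} + v_{4} = v_{7}  so sig = (2;(1))
  • {7,8}:  v_{7} + v_{8} = v_{5}  so sig = (2;(1))
  • {1,2,3}:  v_{1} + v_{2} + v_{3} = v_{4}  so sig = (3;(1))

Sorted signature multiset PRS(X):
    (2;())
    (2;(1))
    (2;(1))
    (3;(1))


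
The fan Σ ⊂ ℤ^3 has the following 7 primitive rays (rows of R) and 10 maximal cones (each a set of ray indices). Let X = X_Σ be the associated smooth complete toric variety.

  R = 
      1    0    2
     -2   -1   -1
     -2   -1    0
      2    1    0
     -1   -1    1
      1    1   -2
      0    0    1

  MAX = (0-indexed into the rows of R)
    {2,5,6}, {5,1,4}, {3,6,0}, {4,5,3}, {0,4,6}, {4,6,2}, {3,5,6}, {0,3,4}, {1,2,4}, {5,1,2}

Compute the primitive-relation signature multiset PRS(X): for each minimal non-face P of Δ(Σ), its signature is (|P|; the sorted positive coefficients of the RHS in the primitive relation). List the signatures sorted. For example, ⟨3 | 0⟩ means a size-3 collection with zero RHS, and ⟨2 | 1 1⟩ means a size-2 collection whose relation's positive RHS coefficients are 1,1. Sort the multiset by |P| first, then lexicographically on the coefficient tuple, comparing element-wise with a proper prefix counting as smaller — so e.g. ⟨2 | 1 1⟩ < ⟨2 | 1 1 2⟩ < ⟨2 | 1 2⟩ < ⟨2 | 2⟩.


Primitive collections (9):

  P={2,3}:  v_{2} + v_{3} = 0 — sig = ⟨2 | 0⟩
  P={0,1}:  v_{0} + v_{1} = v_{4} — sig = ⟨2 | 1⟩
  P={0,5}:  v_{0} + v_{5} = v_{3} — sig = ⟨2 | 1⟩
  P={1,6}:  v_{1} + v_{6} = v_{2} — sig = ⟨2 | 1⟩
  P={0,2}:  v_{0} + v_{2} = v_{4} + v_{6} — sig = ⟨2 | 1 1⟩
  P={1,3}:  v_{1} + v_{3} = v_{4} + v_{5} — sig = ⟨2 | 1 1⟩
  P={4,5,6}:  v_{4} + v_{5} + v_{6} = 0 — sig = ⟨3 | 0⟩
  P={2,4,5}:  v_{2} + v_{4} + v_{5} = v_{1} — sig = ⟨3 | 1⟩
  P={3,4,6}:  v_{3} + v_{4} + v_{6} = v_{0} — sig = ⟨3 | 1⟩

Signatures (|P|; sorted positive RHS coefficients), sorted:
    ⟨2 | 0⟩
    ⟨2 | 1⟩
    ⟨2 | 1⟩
    ⟨2 | 1⟩
    ⟨2 | 1 1⟩
    ⟨2 | 1 1⟩
    ⟨3 | 0⟩
    ⟨3 | 1⟩
    ⟨3 | 1⟩


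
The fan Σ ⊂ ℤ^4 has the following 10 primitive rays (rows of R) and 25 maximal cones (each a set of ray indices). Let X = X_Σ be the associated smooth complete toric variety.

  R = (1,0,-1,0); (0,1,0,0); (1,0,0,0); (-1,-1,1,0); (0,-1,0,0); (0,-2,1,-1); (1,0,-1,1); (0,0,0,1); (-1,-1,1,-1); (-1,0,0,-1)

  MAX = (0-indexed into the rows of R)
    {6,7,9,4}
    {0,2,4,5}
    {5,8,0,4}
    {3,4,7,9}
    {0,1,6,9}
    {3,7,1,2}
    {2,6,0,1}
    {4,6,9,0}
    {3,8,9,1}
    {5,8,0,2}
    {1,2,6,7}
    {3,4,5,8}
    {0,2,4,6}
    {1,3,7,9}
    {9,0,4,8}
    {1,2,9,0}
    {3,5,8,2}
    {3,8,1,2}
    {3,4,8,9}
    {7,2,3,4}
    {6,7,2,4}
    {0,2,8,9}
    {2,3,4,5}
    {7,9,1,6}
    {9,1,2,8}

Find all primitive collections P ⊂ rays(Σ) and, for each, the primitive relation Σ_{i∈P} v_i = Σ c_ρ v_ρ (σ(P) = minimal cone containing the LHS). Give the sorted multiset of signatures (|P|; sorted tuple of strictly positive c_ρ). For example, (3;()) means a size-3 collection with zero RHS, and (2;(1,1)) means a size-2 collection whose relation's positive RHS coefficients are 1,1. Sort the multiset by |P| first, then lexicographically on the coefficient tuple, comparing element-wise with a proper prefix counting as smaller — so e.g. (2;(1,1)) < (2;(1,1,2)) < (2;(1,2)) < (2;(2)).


Σ has 16 primitive collections:

  {1,4}:  v_{1} + v_{4} = 0  →  sig = (2;())
  {0,3}:  v_{0} + v_{3} = v_{4}  →  sig = (2;(1))
  {0,7}:  v_{0} + v_{7} = v_{6}  →  sig = (2;(1))
  {6,8}:  v_{6} + v_{8} = v_{4}  →  sig = (2;(1))
  {7,8}:  v_{7} + v_{8} = v_{3}  →  sig = (2;(1))
  {1,5}:  v_{1} + v_{5} = v_{2} + v_{8}  →  sig = (2;(1,1))
  {3,6}:  v_{3} + v_{6} = v_{4} + v_{7}  →  sig = (2;(1,1))
  {5,7}:  v_{5} + v_{7} = v_{2} + v_{3} + v_{4}  →  sig = (2;(1,1,1))
  {5,6}:  v_{5} + v_{6} = v_{2} + 2·v_{4}  →  sig = (2;(1,2))
  {5,9}:  v_{5} + v_{9} = v_{0} + 2·v_{8}  →  sig = (2;(1,2))
  {2,7,9}:  v_{2} + v_{7} + v_{9} = 0  →  sig = (3;())
  {2,3,9}:  v_{2} + v_{3} + v_{9} = v_{8}  →  sig = (3;(1))
  {2,4,8}:  v_{2} + v_{4} + v_{8} = v_{5}  →  sig = (3;(1))
  {2,6,9}:  v_{2} + v_{6} + v_{9} = v_{0}  →  sig = (3;(1))
  {0,1,8}:  v_{0} + v_{1} + v_{8} = v_{2} + v_{9}  →  sig = (3;(1,1))
  {2,4,9}:  v_{2} + v_{4} + v_{9} = v_{0} + v_{8}  →  sig = (3;(1,1))

Signatures (|P|; sorted positive RHS coefficients), sorted:
{ (2;()),  (2;(1)) ×4,  (2;(1,1)) ×2,  (2;(1,1,1)),  (2;(1,2)) ×2,  (3;()),  (3;(1)) ×3,  (3;(1,1)) ×2 }


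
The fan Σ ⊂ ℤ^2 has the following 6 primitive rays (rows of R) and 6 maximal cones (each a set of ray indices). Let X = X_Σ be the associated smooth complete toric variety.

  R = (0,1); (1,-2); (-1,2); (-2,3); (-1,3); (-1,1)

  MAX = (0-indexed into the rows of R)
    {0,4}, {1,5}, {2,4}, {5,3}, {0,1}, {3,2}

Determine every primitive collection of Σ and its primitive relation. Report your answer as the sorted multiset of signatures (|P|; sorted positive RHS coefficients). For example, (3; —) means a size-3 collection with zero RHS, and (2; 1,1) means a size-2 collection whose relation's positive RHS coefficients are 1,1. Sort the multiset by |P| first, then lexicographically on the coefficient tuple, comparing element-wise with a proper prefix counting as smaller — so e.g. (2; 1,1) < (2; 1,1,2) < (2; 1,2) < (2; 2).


The 9 primitive collections of Σ (r=6, n=2):

  {1,2}:  v_{1} + v_{2} = 0 ; sig = (2; —)
  {0,2}:  v_{0} + v_{2} = v_{4} ; sig = (2; 1)
  {0,5}:  v_{0} + v_{5} = v_{2} ; sig = (2; 1)
  {1,3}:  v_{1} + v_{3} = v_{5} ; sig = (2; 1)
  {1,4}:  v_{1} + v_{4} = v_{0} ; sig = (2; 1)
  {2,5}:  v_{2} + v_{5} = v_{3} ; sig = (2; 1)
  {0,3}:  v_{0} + v_{3} = 2·v_{2} ; sig = (2; 2)
  {4,5}:  v_{4} + v_{5} = 2·v_{2} ; sig = (2; 2)
  {3,4}:  v_{3} + v_{4} = 3·v_{2} ; sig = (2; 3)

so the primitive-relation signature multiset is
    (2; —)
    (2; 1)
    (2; 1)
    (2; 1)
    (2; 1)
    (2; 1)
    (2; 2)
    (2; 2)
    (2; 3)


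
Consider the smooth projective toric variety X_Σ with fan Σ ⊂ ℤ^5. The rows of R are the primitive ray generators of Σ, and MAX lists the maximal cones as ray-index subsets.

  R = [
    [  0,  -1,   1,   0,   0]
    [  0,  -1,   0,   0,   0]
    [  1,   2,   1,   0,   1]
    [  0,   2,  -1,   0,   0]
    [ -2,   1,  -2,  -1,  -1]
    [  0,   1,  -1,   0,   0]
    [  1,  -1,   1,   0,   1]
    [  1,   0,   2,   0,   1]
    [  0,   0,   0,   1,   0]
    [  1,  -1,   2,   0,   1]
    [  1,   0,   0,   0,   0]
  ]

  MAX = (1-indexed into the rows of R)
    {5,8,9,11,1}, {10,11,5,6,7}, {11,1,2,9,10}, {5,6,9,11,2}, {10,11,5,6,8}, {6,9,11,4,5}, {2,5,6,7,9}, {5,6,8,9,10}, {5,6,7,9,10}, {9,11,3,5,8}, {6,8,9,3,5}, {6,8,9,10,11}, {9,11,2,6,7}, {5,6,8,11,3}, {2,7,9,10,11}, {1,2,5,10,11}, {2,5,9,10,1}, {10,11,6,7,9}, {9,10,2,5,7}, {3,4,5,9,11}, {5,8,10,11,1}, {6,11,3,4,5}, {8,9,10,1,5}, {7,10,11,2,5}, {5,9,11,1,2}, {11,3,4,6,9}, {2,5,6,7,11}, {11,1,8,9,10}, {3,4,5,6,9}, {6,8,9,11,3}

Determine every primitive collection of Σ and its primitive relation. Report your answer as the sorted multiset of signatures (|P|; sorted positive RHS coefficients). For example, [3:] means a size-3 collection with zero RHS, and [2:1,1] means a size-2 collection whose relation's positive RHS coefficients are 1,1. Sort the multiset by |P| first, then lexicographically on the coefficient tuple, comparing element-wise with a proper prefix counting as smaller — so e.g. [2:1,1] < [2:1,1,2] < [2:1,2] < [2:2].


18 collections generate NE(X_Σ); each relation:

  P={1,6}:  v_{1} + v_{6} = 0  so sig = [2:]
  P={2,4}:  v_{2} + v_{4} = v_{6}  so sig = [2:1]
  P={2,8}:  v_{2} + v_{8} = v_{10}  so sig = [2:1]
  P={4,8}:  v_{4} + v_{8} = v_{3}  so sig = [2:1]
  P={1,7}:  v_{1} + v_{7} = v_{2} + v_{10}  so sig = [2:1,1]
  P={2,3}:  v_{2} + v_{3} = v_{6} + v_{8}  so sig = [2:1,1]
  P={4,10}:  v_{4} + v_{10} = v_{6} + v_{8}  so sig = [2:1,1]
  P={1,4}:  v_{1} + v_{4} = v_{5} + v_{8} + v_{9} + v_{11}  so sig = [2:1,1,1,1]
  P={1,3}:  v_{1} + v_{3} = v_{5} + 2·v_{8} + v_{9} + v_{11}  so sig = [2:1,1,1,2]
  P={3,7}:  v_{3} + v_{7} = 2·v_{6} + v_{8} + v_{10}  so sig = [2:1,1,2]
  P={3,10}:  v_{3} + v_{10} = v_{6} + 2·v_{8}  so sig = [2:1,2]
  P={4,7}:  v_{4} + v_{7} = 2·v_{6} + v_{10}  so sig = [2:1,2]
  P={7,8}:  v_{7} + v_{8} = v_{6} + 2·v_{10}  so sig = [2:1,2]
  P={2,6,10}:  v_{2} + v_{6} + v_{10} = v_{7}  so sig = [3:1]
  P={5,9,10,11}:  v_{5} + v_{9} + v_{10} + v_{11} = 0  so sig = [4:]
  P={5,7,9,11}:  v_{5} + v_{7} + v_{9} + v_{11} = v_{2} + v_{6}  so sig = [4:1,1]
  P={5,6,8,9,11}:  v_{5} + v_{6} + v_{8} + v_{9} + v_{11} = v_{4}  so sig = [5:1]
  P={3,5,6,9,11}:  v_{3} + v_{5} + v_{6} + v_{9} + v_{11} = 2·v_{4}  so sig = [5:2]

Signatures (|P|; sorted positive RHS coefficients), sorted:
[[2:], [2:1], [2:1], [2:1], [2:1,1], [2:1,1], [2:1,1], [2:1,1,1,1], [2:1,1,1,2], [2:1,1,2], [2:1,2], [2:1,2], [2:1,2], [3:1], [4:], [4:1,1], [5:1], [5:2]]


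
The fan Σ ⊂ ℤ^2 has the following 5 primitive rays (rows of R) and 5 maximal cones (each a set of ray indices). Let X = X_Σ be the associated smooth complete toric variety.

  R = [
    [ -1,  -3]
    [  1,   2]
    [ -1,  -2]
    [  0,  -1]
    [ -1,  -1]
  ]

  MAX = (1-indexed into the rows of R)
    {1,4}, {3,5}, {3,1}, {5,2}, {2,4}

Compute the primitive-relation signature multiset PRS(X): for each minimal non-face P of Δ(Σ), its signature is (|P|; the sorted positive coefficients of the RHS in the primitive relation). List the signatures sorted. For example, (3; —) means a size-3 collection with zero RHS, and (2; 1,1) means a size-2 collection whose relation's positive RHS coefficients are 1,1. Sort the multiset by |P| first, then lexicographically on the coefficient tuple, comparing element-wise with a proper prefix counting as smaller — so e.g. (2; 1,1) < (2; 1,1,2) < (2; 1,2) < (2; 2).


5 minimal non-faces of Δ(Σ) (on 5 rays):

  {2,3}:  v_{2} + v_{3} = 0  ⟹  sig = (2; —)
  {1,2}:  v_{1} + v_{2} = v_{4}  ⟹  sig = (2; 1)
  {3,4}:  v_{3} + v_{4} = v_{1}  ⟹  sig = (2; 1)
  {4,5}:  v_{4} + v_{5} = v_{3}  ⟹  sig = (2; 1)
  {1,5}:  v_{1} + v_{5} = 2·v_{3}  ⟹  sig = (2; 2)

Signatures (|P|; sorted positive RHS coefficients), sorted:
[(2; —), (2; 1), (2; 1), (2; 1), (2; 2)]


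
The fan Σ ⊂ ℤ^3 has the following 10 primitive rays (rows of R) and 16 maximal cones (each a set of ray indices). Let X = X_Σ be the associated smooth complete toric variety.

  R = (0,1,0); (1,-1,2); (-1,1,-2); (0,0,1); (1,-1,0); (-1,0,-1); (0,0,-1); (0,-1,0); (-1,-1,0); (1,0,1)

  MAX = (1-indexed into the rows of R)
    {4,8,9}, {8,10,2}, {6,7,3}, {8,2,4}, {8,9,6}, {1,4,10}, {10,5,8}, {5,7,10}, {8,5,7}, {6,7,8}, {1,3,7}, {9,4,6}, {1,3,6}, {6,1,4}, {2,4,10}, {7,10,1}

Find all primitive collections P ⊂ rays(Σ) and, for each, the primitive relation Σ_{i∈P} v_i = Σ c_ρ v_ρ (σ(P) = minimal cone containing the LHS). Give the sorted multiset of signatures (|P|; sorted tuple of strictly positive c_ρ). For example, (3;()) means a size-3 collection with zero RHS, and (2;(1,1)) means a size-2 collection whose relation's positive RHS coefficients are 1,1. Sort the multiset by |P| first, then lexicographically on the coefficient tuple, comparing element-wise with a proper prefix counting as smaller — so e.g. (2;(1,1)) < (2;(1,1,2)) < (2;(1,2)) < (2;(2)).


Minimal non-faces — 25 found among 10 rays, 16 max cones:

  {1,8}:  v_{1} + v_{8} = 0 ; sig = (2;())
  {2,3}:  v_{2} + v_{3} = 0 ; sig = (2;())
  {4,7}:  v_{4} + v_{7} = 0 ; sig = (2;())
  {6,10}:  v_{6} + v_{10} = 0 ; sig = (2;())
  {1,2}:  v_{1} + v_{2} = v_{4} + v_{10} ; sig = (2;(1,1))
  {1,5}:  v_{1} + v_{5} = v_{7} + v_{10} ; sig = (2;(1,1))
  {1,9}:  v_{1} + v_{9} = v_{4} + v_{6} ; sig = (2;(1,1))
  {2,6}:  v_{2} + v_{6} = v_{4} + v_{8} ; sig = (2;(1,1))
  {2,7}:  v_{2} + v_{7} = v_{8} + v_{10} ; sig = (2;(1,1))
  {3,4}:  v_{3} + v_{4} = v_{1} + v_{6} ; sig = (2;(1,1))
  {3,8}:  v_{3} + v_{8} = v_{6} + v_{7} ; sig = (2;(1,1))
  {3,10}:  v_{3} + v_{10} = v_{1} + v_{7} ; sig = (2;(1,1))
  {4,5}:  v_{4} + v_{5} = v_{8} + v_{10} ; sig = (2;(1,1))
  {5,6}:  v_{5} + v_{6} = v_{7} + v_{8} ; sig = (2;(1,1))
  {7,9}:  v_{7} + v_{9} = v_{6} + v_{8} ; sig = (2;(1,1))
  {9,10}:  v_{9} + v_{10} = v_{4} + v_{8} ; sig = (2;(1,1))
  {3,5}:  v_{3} + v_{5} = 2·v_{7} ; sig = (2;(2))
  {3,9}:  v_{3} + v_{9} = 2·v_{6} ; sig = (2;(2))
  {5,9}:  v_{5} + v_{9} = 2·v_{8} ; sig = (2;(2))
  {2,5}:  v_{2} + v_{5} = 2·v_{8} + 2·v_{10} ; sig = (2;(2,2))
  {2,9}:  v_{2} + v_{9} = 2·v_{4} + 2·v_{8} ; sig = (2;(2,2))
  {1,6,7}:  v_{1} + v_{6} + v_{7} = v_{3} ; sig = (3;(1))
  {4,6,8}:  v_{4} + v_{6} + v_{8} = v_{9} ; sig = (3;(1))
  {4,8,10}:  v_{4} + v_{8} + v_{10} = v_{2} ; sig = (3;(1))
  {7,8,10}:  v_{7} + v_{8} + v_{10} = v_{5} ; sig = (3;(1))

Sorted signature multiset PRS(X):
{ (2;()) ×4,  (2;(1,1)) ×12,  (2;(2)) ×3,  (2;(2,2)) ×2,  (3;(1)) ×4 }


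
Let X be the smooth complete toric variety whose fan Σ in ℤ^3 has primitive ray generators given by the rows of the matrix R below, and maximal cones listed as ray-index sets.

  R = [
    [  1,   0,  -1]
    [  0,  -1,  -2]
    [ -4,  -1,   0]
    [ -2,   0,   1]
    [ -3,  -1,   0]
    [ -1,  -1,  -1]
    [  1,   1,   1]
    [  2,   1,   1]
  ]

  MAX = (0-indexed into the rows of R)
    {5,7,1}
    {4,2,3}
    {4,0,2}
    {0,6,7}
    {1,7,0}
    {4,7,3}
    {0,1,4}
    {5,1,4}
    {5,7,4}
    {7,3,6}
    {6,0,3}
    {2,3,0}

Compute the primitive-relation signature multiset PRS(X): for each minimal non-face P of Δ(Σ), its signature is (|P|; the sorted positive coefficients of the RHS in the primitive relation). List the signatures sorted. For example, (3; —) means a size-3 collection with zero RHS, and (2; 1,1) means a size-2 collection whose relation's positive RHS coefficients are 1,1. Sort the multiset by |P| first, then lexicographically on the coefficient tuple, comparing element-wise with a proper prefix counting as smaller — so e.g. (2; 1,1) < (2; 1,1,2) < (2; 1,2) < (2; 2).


Δ(Σ) — 8 vertices, 14 min non-faces:

  {5,6}:  v_{5} + v_{6} = 0  ⇒ sig = (2; —)
  {0,5}:  v_{0} + v_{5} = v_{1}  ⇒ sig = (2; 1)
  {1,6}:  v_{1} + v_{6} = v_{0}  ⇒ sig = (2; 1)
  {2,7}:  v_{2} + v_{7} = v_{3}  ⇒ sig = (2; 1)
  {3,5}:  v_{3} + v_{5} = v_{4}  ⇒ sig = (2; 1)
  {4,6}:  v_{4} + v_{6} = v_{3}  ⇒ sig = (2; 1)
  {1,3}:  v_{1} + v_{3} = v_{0} + v_{4}  ⇒ sig = (2; 1,1)
  {2,5}:  v_{2} + v_{5} = v_{0} + 2·v_{4}  ⇒ sig = (2; 1,2)
  {2,6}:  v_{2} + v_{6} = v_{0} + 2·v_{3}  ⇒ sig = (2; 1,2)
  {1,2}:  v_{1} + v_{2} = 2·v_{0} + 2·v_{4}  ⇒ sig = (2; 2,2)
  {0,4,7}:  v_{0} + v_{4} + v_{7} = 0  ⇒ sig = (3; —)
  {0,3,4}:  v_{0} + v_{3} + v_{4} = v_{2}  ⇒ sig = (3; 1)
  {0,3,7}:  v_{0} + v_{3} + v_{7} = v_{6}  ⇒ sig = (3; 1)
  {1,4,7}:  v_{1} + v_{4} + v_{7} = v_{5}  ⇒ sig = (3; 1)

Signatures (|P|; sorted positive RHS coefficients), sorted:
[(2; —), (2; 1), (2; 1), (2; 1), (2; 1), (2; 1), (2; 1,1), (2; 1,2), (2; 1,2), (2; 2,2), (3; —), (3; 1), (3; 1), (3; 1)]


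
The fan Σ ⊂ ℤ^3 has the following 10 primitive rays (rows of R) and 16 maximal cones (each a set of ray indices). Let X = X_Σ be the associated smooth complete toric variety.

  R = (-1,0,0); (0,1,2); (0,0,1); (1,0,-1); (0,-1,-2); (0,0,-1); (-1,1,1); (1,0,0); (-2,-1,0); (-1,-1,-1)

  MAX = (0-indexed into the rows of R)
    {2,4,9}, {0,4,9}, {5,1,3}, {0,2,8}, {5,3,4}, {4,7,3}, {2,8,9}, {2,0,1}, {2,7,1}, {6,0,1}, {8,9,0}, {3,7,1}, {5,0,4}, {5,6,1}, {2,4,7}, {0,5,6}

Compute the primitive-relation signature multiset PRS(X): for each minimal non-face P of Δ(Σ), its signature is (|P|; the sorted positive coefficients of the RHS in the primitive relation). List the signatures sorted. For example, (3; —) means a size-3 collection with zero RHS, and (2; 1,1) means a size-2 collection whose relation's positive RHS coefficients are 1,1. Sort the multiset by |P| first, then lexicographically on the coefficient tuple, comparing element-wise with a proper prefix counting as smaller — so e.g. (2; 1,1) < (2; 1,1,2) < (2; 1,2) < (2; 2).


Primitive collections (24):

  • {0,7}:  v_{0} + v_{7} = 0  →  sig = (2; —)
  • {1,4}:  v_{1} + v_{4} = 0  →  sig = (2; —)
  • {2,5}:  v_{2} + v_{5} = 0  →  sig = (2; —)
  • {0,3}:  v_{0} + v_{3} = v_{5}  →  sig = (2; 1)
  • {2,3}:  v_{2} + v_{3} = v_{7}  →  sig = (2; 1)
  • {3,8}:  v_{3} + v_{8} = v_{9}  →  sig = (2; 1)
  • {3,9}:  v_{3} + v_{9} = v_{4}  →  sig = (2; 1)
  • {5,7}:  v_{5} + v_{7} = v_{3}  →  sig = (2; 1)
  • {1,9}:  v_{1} + v_{9} = v_{0} + v_{2}  →  sig = (2; 1,1)
  • {2,6}:  v_{2} + v_{6} = v_{0} + v_{1}  →  sig = (2; 1,1)
  • {4,6}:  v_{4} + v_{6} = v_{0} + v_{5}  →  sig = (2; 1,1)
  • {5,8}:  v_{5} + v_{8} = v_{0} + v_{9}  →  sig = (2; 1,1)
  • {5,9}:  v_{5} + v_{9} = v_{0} + v_{4}  →  sig = (2; 1,1)
  • {6,7}:  v_{6} + v_{7} = v_{1} + v_{5}  →  sig = (2; 1,1)
  • {7,8}:  v_{7} + v_{8} = v_{2} + v_{9}  →  sig = (2; 1,1)
  • {7,9}:  v_{7} + v_{9} = v_{2} + v_{4}  →  sig = (2; 1,1)
  • {3,6}:  v_{3} + v_{6} = v_{1} + 2·v_{5}  →  sig = (2; 1,2)
  • {6,8}:  v_{6} + v_{8} = 3·v_{0} + v_{2}  →  sig = (2; 1,3)
  • {4,8}:  v_{4} + v_{8} = 2·v_{9}  →  sig = (2; 2)
  • {6,9}:  v_{6} + v_{9} = 2·v_{0}  →  sig = (2; 2)
  • {1,8}:  v_{1} + v_{8} = 2·v_{0} + 2·v_{2}  →  sig = (2; 2,2)
  • {0,1,5}:  v_{0} + v_{1} + v_{5} = v_{6}  →  sig = (3; 1)
  • {0,2,4}:  v_{0} + v_{2} + v_{4} = v_{9}  →  sig = (3; 1)
  • {0,2,9}:  v_{0} + v_{2} + v_{9} = v_{8}  →  sig = (3; 1)

Hence PRS(X_Σ) =
    (2; —)
    (2; —)
    (2; —)
    (2; 1)
    (2; 1)
    (2; 1)
    (2; 1)
    (2; 1)
    (2; 1,1)
    (2; 1,1)
    (2; 1,1)
    (2; 1,1)
    (2; 1,1)
    (2; 1,1)
    (2; 1,1)
    (2; 1,1)
    (2; 1,2)
    (2; 1,3)
    (2; 2)
    (2; 2)
    (2; 2,2)
    (3; 1)
    (3; 1)
    (3; 1)


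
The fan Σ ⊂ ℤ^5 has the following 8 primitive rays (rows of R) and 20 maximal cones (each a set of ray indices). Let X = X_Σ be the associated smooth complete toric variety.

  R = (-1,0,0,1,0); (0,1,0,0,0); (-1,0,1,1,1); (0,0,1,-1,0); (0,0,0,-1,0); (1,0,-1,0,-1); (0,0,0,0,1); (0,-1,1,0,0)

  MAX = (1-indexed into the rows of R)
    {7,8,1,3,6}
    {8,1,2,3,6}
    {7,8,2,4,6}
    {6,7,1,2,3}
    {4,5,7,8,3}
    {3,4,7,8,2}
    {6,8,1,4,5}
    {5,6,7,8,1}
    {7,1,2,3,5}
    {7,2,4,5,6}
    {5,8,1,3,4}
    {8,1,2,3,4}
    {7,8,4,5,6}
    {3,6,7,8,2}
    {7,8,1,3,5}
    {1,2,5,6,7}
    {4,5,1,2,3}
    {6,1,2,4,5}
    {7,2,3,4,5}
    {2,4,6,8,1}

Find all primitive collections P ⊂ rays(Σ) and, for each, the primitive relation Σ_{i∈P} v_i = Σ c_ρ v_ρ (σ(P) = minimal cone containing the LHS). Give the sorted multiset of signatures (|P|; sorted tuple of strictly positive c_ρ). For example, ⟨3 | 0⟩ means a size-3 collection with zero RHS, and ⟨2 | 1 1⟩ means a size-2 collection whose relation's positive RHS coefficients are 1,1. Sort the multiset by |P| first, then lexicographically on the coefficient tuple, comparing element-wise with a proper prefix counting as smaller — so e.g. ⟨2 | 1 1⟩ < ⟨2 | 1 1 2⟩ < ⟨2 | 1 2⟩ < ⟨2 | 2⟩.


Primitive collections (5):

  • {3,5,6}:  v_{3} + v_{5} + v_{6} = 0 ; sig = ⟨3 | 0⟩
  • {2,5,8}:  v_{2} + v_{5} + v_{8} = v_{4} ; sig = ⟨3 | 1⟩
  • {1,4,7}:  v_{1} + v_{4} + v_{7} = v_{3} + v_{5} ; sig = ⟨3 | 1 1⟩
  • {3,4,6}:  v_{3} + v_{4} + v_{6} = v_{2} + v_{8} ; sig = ⟨3 | 1 1⟩
  • {1,2,7,8}:  v_{1} + v_{2} + v_{7} + v_{8} = v_{3} ; sig = ⟨4 | 1⟩

so the primitive-relation signature multiset is
    |P|=3: 4 collections, coeffs (), (1), (1,1), (1,1)
    |P|=4: 1 collection, coeffs (1)


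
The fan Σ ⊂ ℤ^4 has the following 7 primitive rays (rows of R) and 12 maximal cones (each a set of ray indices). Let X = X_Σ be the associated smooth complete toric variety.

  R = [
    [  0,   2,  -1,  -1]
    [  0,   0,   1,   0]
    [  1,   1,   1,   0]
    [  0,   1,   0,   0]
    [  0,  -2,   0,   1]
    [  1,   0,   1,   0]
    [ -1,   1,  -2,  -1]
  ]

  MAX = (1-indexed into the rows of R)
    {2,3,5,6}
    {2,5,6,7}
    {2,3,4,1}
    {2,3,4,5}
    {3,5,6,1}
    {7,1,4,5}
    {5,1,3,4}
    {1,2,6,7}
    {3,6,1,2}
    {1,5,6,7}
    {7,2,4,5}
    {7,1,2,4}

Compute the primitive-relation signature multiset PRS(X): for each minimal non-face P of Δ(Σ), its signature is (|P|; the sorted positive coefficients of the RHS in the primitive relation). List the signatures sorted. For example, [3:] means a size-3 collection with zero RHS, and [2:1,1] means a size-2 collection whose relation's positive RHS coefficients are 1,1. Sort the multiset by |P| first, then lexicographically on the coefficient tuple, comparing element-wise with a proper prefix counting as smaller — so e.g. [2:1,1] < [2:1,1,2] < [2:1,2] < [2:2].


|primitive collections| = 3. Relations:

  P = {3,7}:  v_{3} + v_{7} = v_{1}  ⇒ sig = [2:1]
  P = {4,6}:  v_{4} + v_{6} = v_{3}  ⇒ sig = [2:1]
  P = {1,2,5}:  v_{1} + v_{2} + v_{5} = 0  ⇒ sig = [3:]

Signatures (|P|; sorted positive RHS coefficients), sorted:
    |P|=2: 2 collections, coeffs (1), (1)
    |P|=3: 1 collection, coeffs ()


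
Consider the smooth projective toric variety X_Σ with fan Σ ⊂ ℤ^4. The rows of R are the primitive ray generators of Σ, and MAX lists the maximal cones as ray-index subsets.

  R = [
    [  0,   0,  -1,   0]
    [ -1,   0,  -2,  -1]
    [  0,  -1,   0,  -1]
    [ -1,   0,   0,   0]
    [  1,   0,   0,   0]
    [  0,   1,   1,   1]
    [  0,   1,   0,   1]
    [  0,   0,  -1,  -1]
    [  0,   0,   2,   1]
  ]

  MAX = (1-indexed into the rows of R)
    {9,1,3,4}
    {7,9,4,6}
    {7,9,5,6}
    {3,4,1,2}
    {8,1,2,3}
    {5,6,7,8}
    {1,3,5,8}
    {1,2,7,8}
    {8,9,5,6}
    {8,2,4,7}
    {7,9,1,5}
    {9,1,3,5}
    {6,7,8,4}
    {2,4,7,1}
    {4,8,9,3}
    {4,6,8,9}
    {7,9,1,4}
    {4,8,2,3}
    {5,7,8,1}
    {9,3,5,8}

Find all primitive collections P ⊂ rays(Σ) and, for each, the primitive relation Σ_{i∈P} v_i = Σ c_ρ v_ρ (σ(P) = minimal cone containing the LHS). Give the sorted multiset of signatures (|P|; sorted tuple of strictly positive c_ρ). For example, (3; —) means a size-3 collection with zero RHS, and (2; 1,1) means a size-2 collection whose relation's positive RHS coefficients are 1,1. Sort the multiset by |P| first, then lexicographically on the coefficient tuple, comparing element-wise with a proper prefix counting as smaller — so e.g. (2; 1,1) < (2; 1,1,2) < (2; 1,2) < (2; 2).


10 collections generate NE(X_Σ); each relation:

  P = {3,7}:  v_{3} + v_{7} = 0 — sig = (2; —)
  P = {4,5}:  v_{4} + v_{5} = 0 — sig = (2; —)
  P = {1,6}:  v_{1} + v_{6} = v_{7} — sig = (2; 1)
  P = {2,9}:  v_{2} + v_{9} = v_{4} — sig = (2; 1)
  P = {2,5}:  v_{2} + v_{5} = v_{1} + v_{8} — sig = (2; 1,1)
  P = {3,6}:  v_{3} + v_{6} = v_{8} + v_{9} — sig = (2; 1,1)
  P = {2,6}:  v_{2} + v_{6} = v_{4} + v_{7} + v_{8} — sig = (2; 1,1,1)
  P = {1,8,9}:  v_{1} + v_{8} + v_{9} = 0 — sig = (3; —)
  P = {1,4,8}:  v_{1} + v_{4} + v_{8} = v_{2} — sig = (3; 1)
  P = {7,8,9}:  v_{7} + v_{8} + v_{9} = v_{6} — sig = (3; 1)

Signatures (|P|; sorted positive RHS coefficients), sorted:
    (2; —)
    (2; —)
    (2; 1)
    (2; 1)
    (2; 1,1)
    (2; 1,1)
    (2; 1,1,1)
    (3; —)
    (3; 1)
    (3; 1)
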